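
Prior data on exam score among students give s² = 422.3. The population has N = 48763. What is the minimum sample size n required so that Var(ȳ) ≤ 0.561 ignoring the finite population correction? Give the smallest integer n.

Without fpc, n₀ = s²/D = 422.3/0.561 = 752.7629.
Rounding up, n = 753.

753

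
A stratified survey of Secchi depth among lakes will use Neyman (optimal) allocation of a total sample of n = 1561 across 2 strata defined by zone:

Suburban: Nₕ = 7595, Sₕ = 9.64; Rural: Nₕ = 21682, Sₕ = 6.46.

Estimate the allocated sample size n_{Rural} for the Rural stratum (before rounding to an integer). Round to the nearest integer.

Neyman allocation: nₕ = n·NₕSₕ / Σⱼ NⱼSⱼ.
Σ NⱼSⱼ = 7595·9.64 + 21682·6.46 = 213281.52.
n_{Rural} = 1561·21682·6.46 / 213281.52 = 1025.

1025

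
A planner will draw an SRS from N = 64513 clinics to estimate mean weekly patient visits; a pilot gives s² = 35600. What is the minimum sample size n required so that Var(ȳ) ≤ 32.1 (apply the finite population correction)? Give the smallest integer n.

Without fpc, n₀ = s²/D = 35600/32.1 = 1109.0343.
With fpc, (1 − n/N)·s²/n ≤ D requires n ≥ n₀/(1 + n₀/N) = 1109.0343/(1 + 1109.0343/64513) = 1090.2912.
Rounding up, n = 1091.

1091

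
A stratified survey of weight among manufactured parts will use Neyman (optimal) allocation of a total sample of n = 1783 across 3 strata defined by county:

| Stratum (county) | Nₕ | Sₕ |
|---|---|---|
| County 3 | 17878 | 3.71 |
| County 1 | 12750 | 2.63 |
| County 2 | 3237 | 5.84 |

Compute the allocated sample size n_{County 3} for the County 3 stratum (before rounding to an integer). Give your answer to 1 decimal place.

Neyman allocation: nₕ = n·NₕSₕ / Σⱼ NⱼSⱼ.
Σ NⱼSⱼ = 17878·3.71 + 12750·2.63 + 3237·5.84 = 118763.96.
n_{County 3} = 1783·17878·3.71 / 118763.96 = 995.8.

995.8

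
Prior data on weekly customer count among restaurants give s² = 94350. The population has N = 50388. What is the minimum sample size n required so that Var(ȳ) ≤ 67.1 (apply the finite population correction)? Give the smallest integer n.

Without fpc, n₀ = s²/D = 94350/67.1 = 1406.1103.
With fpc, (1 − n/N)·s²/n ≤ D requires n ≥ n₀/(1 + n₀/N) = 1406.1103/(1 + 1406.1103/50388) = 1367.9371.
Rounding up, n = 1368.

1368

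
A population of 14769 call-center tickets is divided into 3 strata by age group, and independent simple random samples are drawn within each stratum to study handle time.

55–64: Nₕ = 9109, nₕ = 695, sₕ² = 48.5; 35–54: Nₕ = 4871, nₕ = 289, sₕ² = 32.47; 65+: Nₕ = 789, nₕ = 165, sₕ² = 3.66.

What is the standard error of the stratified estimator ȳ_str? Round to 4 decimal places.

0.1899

Var(ȳ_str) = Σₕ Wₕ²(1 − fₕ)sₕ²/nₕ with Wₕ = Nₕ/N, N = 14769.
55–64: Wₕ = 0.61676485; term = 0.61676485²·(1 − 0.07629817)·48.5/695 = 0.024520423.
35–54: Wₕ = 0.32981244; term = 0.32981244²·(1 − 0.05933073)·32.47/289 = 0.011496231.
65+: Wₕ = 0.05342271; term = 0.05342271²·(1 − 0.20912548)·3.66/165 = 5.0067575 × 10^-5.
Sum = 0.036066722.
SE = √(0.036066722) = 0.1899.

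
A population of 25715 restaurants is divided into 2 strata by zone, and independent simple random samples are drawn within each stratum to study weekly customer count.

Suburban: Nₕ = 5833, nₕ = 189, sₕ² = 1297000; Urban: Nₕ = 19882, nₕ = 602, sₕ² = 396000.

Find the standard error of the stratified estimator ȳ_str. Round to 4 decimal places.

26.8882

Var(ȳ_str) = Σₕ Wₕ²(1 − fₕ)sₕ²/nₕ with Wₕ = Nₕ/N, N = 25715.
Suburban: Wₕ = 0.22683259; term = 0.22683259²·(1 − 0.03240185)·1297000/189 = 341.6521.
Urban: Wₕ = 0.77316741; term = 0.77316741²·(1 − 0.03027864)·396000/602 = 381.32277.
Sum = 722.97487.
SE = √(722.97487) = 26.8882.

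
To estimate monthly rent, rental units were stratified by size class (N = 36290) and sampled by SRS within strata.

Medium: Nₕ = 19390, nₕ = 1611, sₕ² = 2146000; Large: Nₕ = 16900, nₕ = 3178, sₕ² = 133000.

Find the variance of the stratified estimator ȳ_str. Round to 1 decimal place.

Var(ȳ_str) = Σₕ Wₕ²(1 − fₕ)sₕ²/nₕ with Wₕ = Nₕ/N, N = 36290.
Medium: Wₕ = 0.53430697; term = 0.53430697²·(1 − 0.08308406)·2146000/1611 = 348.69473.
Large: Wₕ = 0.46569303; term = 0.46569303²·(1 − 0.18804734)·133000/3178 = 7.3693288.
Sum = 356.06406.

356.1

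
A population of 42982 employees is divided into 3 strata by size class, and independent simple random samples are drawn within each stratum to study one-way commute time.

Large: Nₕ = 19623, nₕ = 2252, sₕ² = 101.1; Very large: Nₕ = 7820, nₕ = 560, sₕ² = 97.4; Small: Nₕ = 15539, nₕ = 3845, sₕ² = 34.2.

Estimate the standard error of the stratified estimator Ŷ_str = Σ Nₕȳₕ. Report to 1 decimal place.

Var(Ŷ_str) = Σₕ Nₕ²(1 − fₕ)sₕ²/nₕ.
Large: 19623²·(1 − 2252/19623)·101.1/2252 = 1.5302874 × 10^7.
Very large: 7820²·(1 − 560/7820)·97.4/560 = 9.8744816 × 10^6.
Small: 15539²·(1 − 3845/15539)·34.2/3845 = 1.6162775 × 10^6.
Sum = 2.6793633 × 10^7.
SE = √(2.6793633 × 10^7) = 5176.3.

5176.3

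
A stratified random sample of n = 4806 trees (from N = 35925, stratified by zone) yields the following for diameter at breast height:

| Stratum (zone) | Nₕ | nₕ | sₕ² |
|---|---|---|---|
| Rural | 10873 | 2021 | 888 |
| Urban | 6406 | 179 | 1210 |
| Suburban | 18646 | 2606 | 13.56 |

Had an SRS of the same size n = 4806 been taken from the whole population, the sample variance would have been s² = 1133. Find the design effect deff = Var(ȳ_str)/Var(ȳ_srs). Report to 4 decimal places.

1.1895

Var(ȳ_str) = Σ Wₕ²(1−fₕ)sₕ²/nₕ with Wₕ = Nₕ/35925:
  Rural: (10873/35925)²·(1−2021/10873)·888/2021 = 0.032767544
  Urban: (6406/35925)²·(1−179/6406)·1210/179 = 0.20893182
  Suburban: (18646/35925)²·(1−2606/18646)·13.56/2606 = 0.001205818
  → Var(ȳ_str) = 0.24290518.
Var(ȳ_srs) = (1 − 4806/35925)·1133/4806 = 0.20420906.
deff = 0.24290518 / 0.20420906 = 1.1895.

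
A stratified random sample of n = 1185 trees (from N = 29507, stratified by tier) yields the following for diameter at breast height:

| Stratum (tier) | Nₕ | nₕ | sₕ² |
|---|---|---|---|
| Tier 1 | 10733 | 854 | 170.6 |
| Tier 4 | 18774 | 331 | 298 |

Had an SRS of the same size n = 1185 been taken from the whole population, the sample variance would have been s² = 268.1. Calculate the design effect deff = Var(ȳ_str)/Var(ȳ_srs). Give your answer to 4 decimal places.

Var(ȳ_str) = Σ Wₕ²(1−fₕ)sₕ²/nₕ with Wₕ = Nₕ/29507:
  Tier 1: (10733/29507)²·(1−854/10733)·170.6/854 = 0.02432793
  Tier 4: (18774/29507)²·(1−331/18774)·298/331 = 0.35803587
  → Var(ȳ_str) = 0.3823638.
Var(ȳ_srs) = (1 − 1185/29507)·268.1/1185 = 0.21715875.
deff = 0.3823638 / 0.21715875 = 1.7608.

1.7608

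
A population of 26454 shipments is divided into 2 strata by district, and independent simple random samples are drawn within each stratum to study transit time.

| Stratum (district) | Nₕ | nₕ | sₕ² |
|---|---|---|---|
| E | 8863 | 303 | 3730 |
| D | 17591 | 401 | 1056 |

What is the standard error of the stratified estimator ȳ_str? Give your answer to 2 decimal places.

Var(ȳ_str) = Σₕ Wₕ²(1 − fₕ)sₕ²/nₕ with Wₕ = Nₕ/N, N = 26454.
E: Wₕ = 0.33503440; term = 0.33503440²·(1 − 0.03418707)·3730/303 = 1.3345597.
D: Wₕ = 0.66496560; term = 0.66496560²·(1 − 0.02279575)·1056/401 = 1.1378978.
Sum = 2.4724575.
SE = √(2.4724575) = 1.57.

1.57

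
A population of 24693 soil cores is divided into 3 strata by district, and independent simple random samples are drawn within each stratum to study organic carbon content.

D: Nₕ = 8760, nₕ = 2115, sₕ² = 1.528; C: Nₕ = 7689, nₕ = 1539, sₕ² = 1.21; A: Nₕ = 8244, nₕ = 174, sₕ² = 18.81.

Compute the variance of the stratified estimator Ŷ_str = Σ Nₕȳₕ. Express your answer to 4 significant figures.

7.271 × 10^6

Var(Ŷ_str) = Σₕ Nₕ²(1 − fₕ)sₕ²/nₕ.
D: 8760²·(1 − 2115/8760)·1.528/2115 = 42054.461.
C: 7689²·(1 − 1539/7689)·1.21/1539 = 37178.488.
A: 8244²·(1 − 174/8244)·18.81/174 = 7.192023 × 10^6.
Sum = 7.2712559 × 10^6.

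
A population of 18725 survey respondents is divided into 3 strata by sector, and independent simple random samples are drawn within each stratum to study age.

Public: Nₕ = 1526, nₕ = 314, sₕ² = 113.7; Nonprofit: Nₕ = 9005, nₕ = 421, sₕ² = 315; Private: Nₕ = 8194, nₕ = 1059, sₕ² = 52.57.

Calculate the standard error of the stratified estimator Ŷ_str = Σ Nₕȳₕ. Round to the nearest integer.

Var(Ŷ_str) = Σₕ Nₕ²(1 − fₕ)sₕ²/nₕ.
Public: 1526²·(1 − 314/1526)·113.7/314 = 669711.83.
Nonprofit: 9005²·(1 − 421/9005)·315/421 = 5.7836484 × 10^7.
Private: 8194²·(1 − 1059/8194)·52.57/1059 = 2.9022308 × 10^6.
Sum = 6.1408427 × 10^7.
SE = √(6.1408427 × 10^7) = 7836.

7836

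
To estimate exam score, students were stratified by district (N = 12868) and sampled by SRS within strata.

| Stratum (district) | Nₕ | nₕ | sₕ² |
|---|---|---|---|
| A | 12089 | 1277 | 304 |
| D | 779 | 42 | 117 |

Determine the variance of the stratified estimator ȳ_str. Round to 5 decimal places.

0.19757

Var(ȳ_str) = Σₕ Wₕ²(1 − fₕ)sₕ²/nₕ with Wₕ = Nₕ/N, N = 12868.
A: Wₕ = 0.93946223; term = 0.93946223²·(1 − 0.10563322)·304/1277 = 0.18791307.
D: Wₕ = 0.06053777; term = 0.06053777²·(1 − 0.05391528)·117/42 = 0.0096587164.
Sum = 0.19757179.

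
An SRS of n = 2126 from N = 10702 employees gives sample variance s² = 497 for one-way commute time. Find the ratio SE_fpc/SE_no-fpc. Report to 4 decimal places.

0.8952

f = n/N = 2126/10702 = 0.19865446.
SE_no-fpc = √(s²/n) = 0.4835001; SE_fpc = √((1−f)s²/n) = 0.43281916.
Ratio = √(1−f) = 0.89517906.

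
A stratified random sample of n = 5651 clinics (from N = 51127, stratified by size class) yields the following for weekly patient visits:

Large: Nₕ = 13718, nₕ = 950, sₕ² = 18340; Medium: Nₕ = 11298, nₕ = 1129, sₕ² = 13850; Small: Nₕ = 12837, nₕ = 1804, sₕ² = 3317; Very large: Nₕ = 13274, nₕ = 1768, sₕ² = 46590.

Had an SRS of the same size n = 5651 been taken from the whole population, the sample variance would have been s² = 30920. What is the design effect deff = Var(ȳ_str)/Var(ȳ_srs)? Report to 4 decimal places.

0.7134

Var(ȳ_str) = Σ Wₕ²(1−fₕ)sₕ²/nₕ with Wₕ = Nₕ/51127:
  Large: (13718/51127)²·(1−950/13718)·18340/950 = 1.2935666
  Medium: (11298/51127)²·(1−1129/11298)·13850/1129 = 0.53918156
  Small: (12837/51127)²·(1−1804/12837)·3317/1804 = 0.099624345
  Very large: (13274/51127)²·(1−1768/13274)·46590/1768 = 1.5396997
  → Var(ȳ_str) = 3.4720722.
Var(ȳ_srs) = (1 − 5651/51127)·30920/5651 = 4.8668294.
deff = 3.4720722 / 4.8668294 = 0.7134.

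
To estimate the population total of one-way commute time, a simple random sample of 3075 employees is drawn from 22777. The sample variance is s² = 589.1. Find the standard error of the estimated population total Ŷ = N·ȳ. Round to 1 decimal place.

Var(Ŷ) = N²·Var(ȳ) = N²·(1 − n/N)·s²/n.
f = 3075/22777 = 0.13500461; Var(ȳ) = 0.86499539·589.1/3075 = 0.16571343.
Var(Ŷ) = 22777² · 0.16571343 = 8.5970757 × 10^7.
SE(Ŷ) = √(8.5970757 × 10^7) = 9272.0.

9272.0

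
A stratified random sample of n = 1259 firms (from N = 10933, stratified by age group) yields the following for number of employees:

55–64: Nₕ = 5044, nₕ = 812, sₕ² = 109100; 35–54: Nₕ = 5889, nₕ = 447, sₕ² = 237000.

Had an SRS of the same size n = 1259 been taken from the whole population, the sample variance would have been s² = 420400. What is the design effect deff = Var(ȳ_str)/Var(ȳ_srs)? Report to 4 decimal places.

0.5623

Var(ȳ_str) = Σ Wₕ²(1−fₕ)sₕ²/nₕ with Wₕ = Nₕ/10933:
  55–64: (5044/10933)²·(1−812/5044)·109100/812 = 23.994448
  35–54: (5889/10933)²·(1−447/5889)·237000/447 = 142.15503
  → Var(ȳ_str) = 166.14948.
Var(ȳ_srs) = (1 − 1259/10933)·420400/1259 = 295.46341.
deff = 166.14948 / 295.46341 = 0.5623.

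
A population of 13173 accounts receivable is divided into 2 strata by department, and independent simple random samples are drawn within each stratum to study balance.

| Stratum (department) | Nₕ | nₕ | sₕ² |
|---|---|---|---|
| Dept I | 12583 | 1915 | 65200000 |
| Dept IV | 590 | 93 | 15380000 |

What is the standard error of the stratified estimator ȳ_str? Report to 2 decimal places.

163.15

Var(ȳ_str) = Σₕ Wₕ²(1 − fₕ)sₕ²/nₕ with Wₕ = Nₕ/N, N = 13173.
Dept I: Wₕ = 0.95521142; term = 0.95521142²·(1 − 0.15218946)·65200000/1915 = 26337.627.
Dept IV: Wₕ = 0.04478858; term = 0.04478858²·(1 − 0.15762712)·15380000/93 = 279.45533.
Sum = 26617.082.
SE = √(26617.082) = 163.15.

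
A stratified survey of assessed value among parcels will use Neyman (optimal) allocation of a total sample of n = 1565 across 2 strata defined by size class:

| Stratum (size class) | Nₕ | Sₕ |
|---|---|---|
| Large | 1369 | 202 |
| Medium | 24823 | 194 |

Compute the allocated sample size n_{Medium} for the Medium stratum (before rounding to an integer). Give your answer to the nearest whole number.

Neyman allocation: nₕ = n·NₕSₕ / Σⱼ NⱼSⱼ.
Σ NⱼSⱼ = 1369·202 + 24823·194 = 5.0922 × 10^6.
n_{Medium} = 1565·24823·194 / (5.0922 × 10^6) = 1480.

1480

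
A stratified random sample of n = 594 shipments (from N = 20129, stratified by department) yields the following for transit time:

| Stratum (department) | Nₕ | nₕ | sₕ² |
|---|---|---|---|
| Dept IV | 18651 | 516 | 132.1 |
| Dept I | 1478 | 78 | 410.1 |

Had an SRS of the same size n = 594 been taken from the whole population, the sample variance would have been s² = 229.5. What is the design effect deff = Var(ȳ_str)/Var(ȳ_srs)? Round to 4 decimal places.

Var(ȳ_str) = Σ Wₕ²(1−fₕ)sₕ²/nₕ with Wₕ = Nₕ/20129:
  Dept IV: (18651/20129)²·(1−516/18651)·132.1/516 = 0.21371175
  Dept I: (1478/20129)²·(1−78/1478)·410.1/78 = 0.026850553
  → Var(ȳ_str) = 0.2405623.
Var(ȳ_srs) = (1 − 594/20129)·229.5/594 = 0.37496218.
deff = 0.2405623 / 0.37496218 = 0.6416.

0.6416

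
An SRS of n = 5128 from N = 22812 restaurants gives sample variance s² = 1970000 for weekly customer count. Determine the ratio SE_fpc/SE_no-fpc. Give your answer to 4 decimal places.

0.8805

f = n/N = 5128/22812 = 0.22479397.
SE_no-fpc = √(s²/n) = 19.600137; SE_fpc = √((1−f)s²/n) = 17.257094.
Ratio = √(1−f) = 0.88045785.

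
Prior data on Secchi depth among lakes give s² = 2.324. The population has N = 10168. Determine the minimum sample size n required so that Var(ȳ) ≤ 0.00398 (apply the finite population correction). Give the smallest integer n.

Without fpc, n₀ = s²/D = 2.324/0.00398 = 583.9196.
With fpc, (1 − n/N)·s²/n ≤ D requires n ≥ n₀/(1 + n₀/N) = 583.9196/(1 + 583.9196/10168) = 552.2079.
Rounding up, n = 553.

553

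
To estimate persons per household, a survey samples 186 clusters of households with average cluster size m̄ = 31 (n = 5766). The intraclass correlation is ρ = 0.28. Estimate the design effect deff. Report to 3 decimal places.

deff = 1 + (31 − 1)·0.28 = 1 + 8.4 = 9.4.

9.400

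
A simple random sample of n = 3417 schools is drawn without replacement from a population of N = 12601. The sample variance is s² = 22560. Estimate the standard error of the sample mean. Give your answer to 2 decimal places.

2.19

Under SRS without replacement, Var(ȳ) = (1 − f)·s²/n with f = n/N = 3417/12601 = 0.27116895.
Var(ȳ) = (1 − 0.27116895)·22560/3417 = 0.72883105·6.6022827 = 4.8119486.
SE(ȳ) = √(4.8119486) = 2.19.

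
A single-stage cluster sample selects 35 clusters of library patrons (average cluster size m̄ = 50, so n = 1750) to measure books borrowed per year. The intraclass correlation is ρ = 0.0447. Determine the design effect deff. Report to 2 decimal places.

deff = 1 + (50 − 1)·0.0447 = 1 + 2.1903 = 3.1903.

3.19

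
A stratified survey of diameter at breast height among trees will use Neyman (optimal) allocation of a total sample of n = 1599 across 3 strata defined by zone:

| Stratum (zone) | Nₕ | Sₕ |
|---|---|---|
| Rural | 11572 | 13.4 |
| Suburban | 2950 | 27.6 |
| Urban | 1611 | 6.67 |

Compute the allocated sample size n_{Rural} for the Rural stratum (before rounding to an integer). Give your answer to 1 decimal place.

1002.9

Neyman allocation: nₕ = n·NₕSₕ / Σⱼ NⱼSⱼ.
Σ NⱼSⱼ = 11572·13.4 + 2950·27.6 + 1611·6.67 = 247230.17.
n_{Rural} = 1599·11572·13.4 / 247230.17 = 1002.9.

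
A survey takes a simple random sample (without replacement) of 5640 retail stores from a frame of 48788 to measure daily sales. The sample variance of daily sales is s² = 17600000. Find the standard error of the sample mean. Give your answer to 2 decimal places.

52.53

Under SRS without replacement, Var(ȳ) = (1 − f)·s²/n with f = n/N = 5640/48788 = 0.11560220.
Var(ȳ) = (1 − 0.11560220)·17600000/5640 = 0.88439780·3120.5674 = 2759.8229.
SE(ȳ) = √(2759.8229) = 52.53.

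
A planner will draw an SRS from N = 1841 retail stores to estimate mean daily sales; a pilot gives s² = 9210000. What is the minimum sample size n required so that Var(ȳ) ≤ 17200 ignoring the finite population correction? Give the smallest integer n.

Without fpc, n₀ = s²/D = 9210000/17200 = 535.4651.
Rounding up, n = 536.

536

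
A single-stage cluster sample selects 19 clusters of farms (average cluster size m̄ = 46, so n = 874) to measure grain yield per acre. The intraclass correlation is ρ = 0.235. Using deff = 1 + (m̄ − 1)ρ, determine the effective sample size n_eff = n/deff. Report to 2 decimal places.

75.51

deff = 1 + (46 − 1)·0.235 = 1 + 10.575 = 11.575.
n_eff = 874 / 11.575 = 75.51.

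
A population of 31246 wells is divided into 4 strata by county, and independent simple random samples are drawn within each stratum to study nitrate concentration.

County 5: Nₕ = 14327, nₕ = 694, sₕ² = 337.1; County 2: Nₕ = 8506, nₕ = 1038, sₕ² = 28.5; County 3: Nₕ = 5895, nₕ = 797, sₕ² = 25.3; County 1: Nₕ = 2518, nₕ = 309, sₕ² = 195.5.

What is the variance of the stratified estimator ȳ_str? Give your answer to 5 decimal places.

Var(ȳ_str) = Σₕ Wₕ²(1 − fₕ)sₕ²/nₕ with Wₕ = Nₕ/N, N = 31246.
County 5: Wₕ = 0.45852269; term = 0.45852269²·(1 − 0.04844001)·337.1/694 = 0.097175575.
County 2: Wₕ = 0.27222685; term = 0.27222685²·(1 − 0.12203151)·28.5/1038 = 0.0017864396.
County 3: Wₕ = 0.18866415; term = 0.18866415²·(1 − 0.13519932)·25.3/797 = 9.7714043 × 10^-4.
County 1: Wₕ = 0.08058632; term = 0.08058632²·(1 − 0.12271644)·195.5/309 = 0.0036045484.
Sum = 0.1035437.

0.10354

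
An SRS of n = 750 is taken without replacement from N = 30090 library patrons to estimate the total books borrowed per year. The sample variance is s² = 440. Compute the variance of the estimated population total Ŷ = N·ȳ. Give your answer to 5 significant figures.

Var(Ŷ) = N²·Var(ȳ) = N²·(1 − n/N)·s²/n.
f = 750/30090 = 0.02492522; Var(ȳ) = 0.97507478·440/750 = 0.57204387.
Var(Ŷ) = 30090² · 0.57204387 = 5.1793315 × 10^8.

5.1793 × 10^8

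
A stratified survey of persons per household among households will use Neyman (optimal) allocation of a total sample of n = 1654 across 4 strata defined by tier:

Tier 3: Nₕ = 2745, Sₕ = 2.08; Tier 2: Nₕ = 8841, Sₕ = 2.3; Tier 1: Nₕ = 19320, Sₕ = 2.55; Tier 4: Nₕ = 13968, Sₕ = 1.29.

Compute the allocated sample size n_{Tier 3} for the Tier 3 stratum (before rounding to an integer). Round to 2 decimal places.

101.19

Neyman allocation: nₕ = n·NₕSₕ / Σⱼ NⱼSⱼ.
Σ NⱼSⱼ = 2745·2.08 + 8841·2.3 + 19320·2.55 + 13968·1.29 = 93328.62.
n_{Tier 3} = 1654·2745·2.08 / 93328.62 = 101.19.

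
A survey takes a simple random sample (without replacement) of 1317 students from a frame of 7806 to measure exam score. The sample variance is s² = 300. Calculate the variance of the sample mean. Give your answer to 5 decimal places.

0.18936

Under SRS without replacement, Var(ȳ) = (1 − f)·s²/n with f = n/N = 1317/7806 = 0.16871637.
Var(ȳ) = (1 − 0.16871637)·300/1317 = 0.83128363·0.22779043 = 0.18935846.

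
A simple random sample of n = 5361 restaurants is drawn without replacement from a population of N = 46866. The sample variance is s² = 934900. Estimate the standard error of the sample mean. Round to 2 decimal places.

Under SRS without replacement, Var(ȳ) = (1 − f)·s²/n with f = n/N = 5361/46866 = 0.11438996.
Var(ȳ) = (1 − 0.11438996)·934900/5361 = 0.88561004·174.38911 = 154.44074.
SE(ȳ) = √(154.44074) = 12.43.

12.43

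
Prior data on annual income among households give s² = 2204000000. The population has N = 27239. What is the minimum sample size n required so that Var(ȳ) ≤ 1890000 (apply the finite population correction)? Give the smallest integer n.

1119

Without fpc, n₀ = s²/D = 2204000000/1890000 = 1166.1376.
With fpc, (1 − n/N)·s²/n ≤ D requires n ≥ n₀/(1 + n₀/N) = 1166.1376/(1 + 1166.1376/27239) = 1118.2633.
Rounding up, n = 1119.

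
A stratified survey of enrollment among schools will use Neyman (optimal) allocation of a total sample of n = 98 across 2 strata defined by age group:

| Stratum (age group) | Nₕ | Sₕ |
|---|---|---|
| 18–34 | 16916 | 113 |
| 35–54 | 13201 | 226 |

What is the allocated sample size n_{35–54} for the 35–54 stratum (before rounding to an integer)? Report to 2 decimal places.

Neyman allocation: nₕ = n·NₕSₕ / Σⱼ NⱼSⱼ.
Σ NⱼSⱼ = 16916·113 + 13201·226 = 4.894934 × 10^6.
n_{35–54} = 98·13201·226 / (4.894934 × 10^6) = 59.73.

59.73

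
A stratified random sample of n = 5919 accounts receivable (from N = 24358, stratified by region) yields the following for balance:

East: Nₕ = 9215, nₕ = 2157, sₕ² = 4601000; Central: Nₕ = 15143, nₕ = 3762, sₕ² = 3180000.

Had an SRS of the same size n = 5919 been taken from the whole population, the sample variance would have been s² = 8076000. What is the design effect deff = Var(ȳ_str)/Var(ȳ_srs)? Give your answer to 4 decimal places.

Var(ȳ_str) = Σ Wₕ²(1−fₕ)sₕ²/nₕ with Wₕ = Nₕ/24358:
  East: (9215/24358)²·(1−2157/9215)·4601000/2157 = 233.82763
  Central: (15143/24358)²·(1−3762/15143)·3180000/3762 = 245.53727
  → Var(ȳ_str) = 479.3649.
Var(ȳ_srs) = (1 − 5919/24358)·8076000/5919 = 1032.8654.
deff = 479.3649 / 1032.8654 = 0.4641.

0.4641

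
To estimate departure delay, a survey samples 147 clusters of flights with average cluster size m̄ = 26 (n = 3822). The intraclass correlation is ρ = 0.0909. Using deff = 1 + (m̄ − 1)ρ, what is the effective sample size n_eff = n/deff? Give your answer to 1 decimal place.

deff = 1 + (26 − 1)·0.0909 = 1 + 2.2725 = 3.2725.
n_eff = 3822 / 3.2725 = 1167.9.

1167.9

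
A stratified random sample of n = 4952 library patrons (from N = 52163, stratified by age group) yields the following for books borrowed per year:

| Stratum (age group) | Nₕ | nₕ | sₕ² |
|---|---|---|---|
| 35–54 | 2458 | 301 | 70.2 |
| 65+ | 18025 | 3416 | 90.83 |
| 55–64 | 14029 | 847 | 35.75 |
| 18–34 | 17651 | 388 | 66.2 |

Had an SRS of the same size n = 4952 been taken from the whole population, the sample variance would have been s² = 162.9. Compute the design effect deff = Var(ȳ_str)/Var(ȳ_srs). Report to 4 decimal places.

0.8398

Var(ȳ_str) = Σ Wₕ²(1−fₕ)sₕ²/nₕ with Wₕ = Nₕ/52163:
  35–54: (2458/52163)²·(1−301/2458)·70.2/301 = 4.5444101 × 10^-4
  65+: (18025/52163)²·(1−3416/18025)·90.83/3416 = 0.0025732507
  55–64: (14029/52163)²·(1−847/14029)·35.75/847 = 0.0028686366
  18–34: (17651/52163)²·(1−388/17651)·66.2/388 = 0.019106746
  → Var(ȳ_str) = 0.025003074.
Var(ȳ_srs) = (1 − 4952/52163)·162.9/4952 = 0.029772896.
deff = 0.025003074 / 0.029772896 = 0.8398.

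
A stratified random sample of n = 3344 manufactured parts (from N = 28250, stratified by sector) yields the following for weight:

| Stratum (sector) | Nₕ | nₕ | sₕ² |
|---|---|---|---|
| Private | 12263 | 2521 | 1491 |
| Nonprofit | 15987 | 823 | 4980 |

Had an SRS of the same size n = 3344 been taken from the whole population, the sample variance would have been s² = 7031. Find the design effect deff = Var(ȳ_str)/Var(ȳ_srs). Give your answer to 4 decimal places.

Var(ȳ_str) = Σ Wₕ²(1−fₕ)sₕ²/nₕ with Wₕ = Nₕ/28250:
  Private: (12263/28250)²·(1−2521/12263)·1491/2521 = 0.088534542
  Nonprofit: (15987/28250)²·(1−823/15987)·4980/823 = 1.8381179
  → Var(ȳ_str) = 1.9266524.
Var(ȳ_srs) = (1 − 3344/28250)·7031/3344 = 1.8536868.
deff = 1.9266524 / 1.8536868 = 1.0394.

1.0394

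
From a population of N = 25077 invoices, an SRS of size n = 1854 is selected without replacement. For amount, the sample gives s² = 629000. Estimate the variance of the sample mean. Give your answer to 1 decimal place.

Under SRS without replacement, Var(ȳ) = (1 − f)·s²/n with f = n/N = 1854/25077 = 0.07393229.
Var(ȳ) = (1 − 0.07393229)·629000/1854 = 0.92606771·339.26645 = 314.18371.

314.2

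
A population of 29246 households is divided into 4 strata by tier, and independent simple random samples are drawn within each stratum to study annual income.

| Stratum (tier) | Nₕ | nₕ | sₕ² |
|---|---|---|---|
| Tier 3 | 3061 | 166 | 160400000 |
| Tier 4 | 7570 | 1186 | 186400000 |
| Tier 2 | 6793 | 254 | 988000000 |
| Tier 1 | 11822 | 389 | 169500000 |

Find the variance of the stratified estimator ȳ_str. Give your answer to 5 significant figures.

289750

Var(ȳ_str) = Σₕ Wₕ²(1 − fₕ)sₕ²/nₕ with Wₕ = Nₕ/N, N = 29246.
Tier 3: Wₕ = 0.10466389; term = 0.10466389²·(1 − 0.05423064)·160400000/166 = 10010.948.
Tier 4: Wₕ = 0.25883882; term = 0.25883882²·(1 − 0.15667107)·186400000/1186 = 8880.083.
Tier 2: Wₕ = 0.23227108; term = 0.23227108²·(1 − 0.03739143)·988000000/254 = 202005.52.
Tier 1: Wₕ = 0.40422622; term = 0.40422622²·(1 − 0.03290475)·169500000/389 = 68855.448.
Sum = 289752.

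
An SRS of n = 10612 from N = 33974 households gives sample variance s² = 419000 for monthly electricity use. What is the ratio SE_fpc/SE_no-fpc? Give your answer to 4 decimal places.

0.8292

f = n/N = 10612/33974 = 0.31235651.
SE_no-fpc = √(s²/n) = 6.283598; SE_fpc = √((1−f)s²/n) = 5.2106279.
Ratio = √(1−f) = 0.82924272.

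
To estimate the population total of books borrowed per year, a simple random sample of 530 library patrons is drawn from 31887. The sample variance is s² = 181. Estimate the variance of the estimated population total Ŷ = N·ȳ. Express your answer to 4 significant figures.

Var(Ŷ) = N²·Var(ȳ) = N²·(1 − n/N)·s²/n.
f = 530/31887 = 0.01662119; Var(ȳ) = 0.98337881·181/530 = 0.33583314.
Var(Ŷ) = 31887² · 0.33583314 = 3.4146868 × 10^8.

3.415 × 10^8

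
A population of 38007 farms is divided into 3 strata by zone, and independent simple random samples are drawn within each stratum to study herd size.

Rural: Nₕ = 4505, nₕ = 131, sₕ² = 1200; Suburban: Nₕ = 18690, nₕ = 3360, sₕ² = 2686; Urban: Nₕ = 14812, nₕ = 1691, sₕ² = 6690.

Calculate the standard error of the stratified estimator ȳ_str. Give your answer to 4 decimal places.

Var(ȳ_str) = Σₕ Wₕ²(1 − fₕ)sₕ²/nₕ with Wₕ = Nₕ/N, N = 38007.
Rural: Wₕ = 0.11853080; term = 0.11853080²·(1 − 0.02907880)·1200/131 = 0.12495578.
Suburban: Wₕ = 0.49175152; term = 0.49175152²·(1 − 0.17977528)·2686/3360 = 0.15855904.
Urban: Wₕ = 0.38971768; term = 0.38971768²·(1 − 0.11416419)·6690/1691 = 0.53227488.
Sum = 0.8157897.
SE = √(0.8157897) = 0.9032.

0.9032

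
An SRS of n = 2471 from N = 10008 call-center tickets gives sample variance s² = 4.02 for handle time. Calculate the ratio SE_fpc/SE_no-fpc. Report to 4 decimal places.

0.8678

f = n/N = 2471/10008 = 0.24690248.
SE_no-fpc = √(s²/n) = 0.040334498; SE_fpc = √((1−f)s²/n) = 0.035002758.
Ratio = √(1−f) = 0.86781192.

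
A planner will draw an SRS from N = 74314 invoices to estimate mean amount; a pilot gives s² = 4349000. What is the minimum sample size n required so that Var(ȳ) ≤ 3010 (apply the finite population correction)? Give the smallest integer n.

Without fpc, n₀ = s²/D = 4349000/3010 = 1444.8505.
With fpc, (1 − n/N)·s²/n ≤ D requires n ≥ n₀/(1 + n₀/N) = 1444.8505/(1 + 1444.8505/74314) = 1417.2947.
Rounding up, n = 1418.

1418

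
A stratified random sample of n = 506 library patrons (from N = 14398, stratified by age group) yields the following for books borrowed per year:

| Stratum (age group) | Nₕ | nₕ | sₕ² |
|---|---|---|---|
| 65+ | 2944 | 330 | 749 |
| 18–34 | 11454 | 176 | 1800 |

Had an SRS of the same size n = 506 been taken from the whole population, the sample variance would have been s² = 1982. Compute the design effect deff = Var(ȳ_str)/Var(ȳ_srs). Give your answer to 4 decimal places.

Var(ȳ_str) = Σ Wₕ²(1−fₕ)sₕ²/nₕ with Wₕ = Nₕ/14398:
  65+: (2944/14398)²·(1−330/2944)·749/330 = 0.084257182
  18–34: (11454/14398)²·(1−176/11454)·1800/176 = 6.3730125
  → Var(ȳ_str) = 6.4572697.
Var(ȳ_srs) = (1 − 506/14398)·1982/506 = 3.779338.
deff = 6.4572697 / 3.779338 = 1.7086.

1.7086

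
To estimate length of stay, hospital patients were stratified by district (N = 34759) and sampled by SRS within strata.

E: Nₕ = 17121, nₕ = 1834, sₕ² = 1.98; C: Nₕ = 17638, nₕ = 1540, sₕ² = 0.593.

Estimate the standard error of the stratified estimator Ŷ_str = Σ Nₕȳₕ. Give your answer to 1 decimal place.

626.0

Var(Ŷ_str) = Σₕ Nₕ²(1 − fₕ)sₕ²/nₕ.
E: 17121²·(1 − 1834/17121)·1.98/1834 = 282564.27.
C: 17638²·(1 − 1540/17638)·0.593/1540 = 109334.
Sum = 391898.27.
SE = √(391898.27) = 626.0.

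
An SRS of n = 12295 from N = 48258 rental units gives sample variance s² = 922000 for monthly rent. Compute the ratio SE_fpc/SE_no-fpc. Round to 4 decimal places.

f = n/N = 12295/48258 = 0.25477641.
SE_no-fpc = √(s²/n) = 8.659667; SE_fpc = √((1−f)s²/n) = 7.4755731.
Ratio = √(1−f) = 0.86326334.

0.8633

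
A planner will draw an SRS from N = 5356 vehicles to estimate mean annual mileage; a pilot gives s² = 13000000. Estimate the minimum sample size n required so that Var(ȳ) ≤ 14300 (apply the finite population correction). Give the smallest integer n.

778

Without fpc, n₀ = s²/D = 13000000/14300 = 909.0909.
With fpc, (1 − n/N)·s²/n ≤ D requires n ≥ n₀/(1 + n₀/N) = 909.0909/(1 + 909.0909/5356) = 777.1780.
Rounding up, n = 778.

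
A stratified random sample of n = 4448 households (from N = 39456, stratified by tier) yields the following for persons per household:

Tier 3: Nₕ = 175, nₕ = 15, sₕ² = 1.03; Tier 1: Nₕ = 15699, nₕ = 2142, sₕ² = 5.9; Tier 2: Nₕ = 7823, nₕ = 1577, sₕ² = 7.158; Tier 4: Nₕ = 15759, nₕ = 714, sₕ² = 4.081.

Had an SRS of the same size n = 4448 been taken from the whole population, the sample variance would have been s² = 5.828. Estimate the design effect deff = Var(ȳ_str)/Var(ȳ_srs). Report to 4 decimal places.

1.1963

Var(ȳ_str) = Σ Wₕ²(1−fₕ)sₕ²/nₕ with Wₕ = Nₕ/39456:
  Tier 3: (175/39456)²·(1−15/175)·1.03/15 = 1.2350311 × 10^-6
  Tier 1: (15699/39456)²·(1−2142/15699)·5.9/2142 = 3.7656679 × 10^-4
  Tier 2: (7823/39456)²·(1−1577/7823)·7.158/1577 = 1.4246533 × 10^-4
  Tier 4: (15759/39456)²·(1−714/15759)·4.081/714 = 8.7048867 × 10^-4
  → Var(ȳ_str) = 0.0013907558.
Var(ȳ_srs) = (1 − 4448/39456)·5.828/4448 = 0.001162543.
deff = 0.0013907558 / 0.001162543 = 1.1963.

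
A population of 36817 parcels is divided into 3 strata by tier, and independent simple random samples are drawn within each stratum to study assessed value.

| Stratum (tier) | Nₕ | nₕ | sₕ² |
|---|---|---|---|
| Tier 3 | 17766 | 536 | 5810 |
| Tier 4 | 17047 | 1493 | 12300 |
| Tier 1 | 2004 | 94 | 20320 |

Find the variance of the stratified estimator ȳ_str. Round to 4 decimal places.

4.6698

Var(ȳ_str) = Σₕ Wₕ²(1 − fₕ)sₕ²/nₕ with Wₕ = Nₕ/N, N = 36817.
Tier 3: Wₕ = 0.48254882; term = 0.48254882²·(1 − 0.03016999)·5810/536 = 2.4478764.
Tier 4: Wₕ = 0.46301980; term = 0.46301980²·(1 − 0.08758139)·12300/1493 = 1.6115306.
Tier 1: Wₕ = 0.05443138; term = 0.05443138²·(1 − 0.04690619)·20320/94 = 0.61042195.
Sum = 4.669829.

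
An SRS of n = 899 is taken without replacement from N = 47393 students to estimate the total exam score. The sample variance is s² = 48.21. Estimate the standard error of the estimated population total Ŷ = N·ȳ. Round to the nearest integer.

Var(Ŷ) = N²·Var(ȳ) = N²·(1 − n/N)·s²/n.
f = 899/47393 = 0.01896905; Var(ȳ) = 0.98103095·48.21/899 = 0.052609013.
Var(Ŷ) = 47393² · 0.052609013 = 1.1816492 × 10^8.
SE(Ŷ) = √(1.1816492 × 10^8) = 10870.

10870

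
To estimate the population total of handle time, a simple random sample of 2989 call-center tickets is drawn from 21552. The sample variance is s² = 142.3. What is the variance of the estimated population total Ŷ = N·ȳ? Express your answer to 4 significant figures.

1.905 × 10^7

Var(Ŷ) = N²·Var(ȳ) = N²·(1 − n/N)·s²/n.
f = 2989/21552 = 0.13868782; Var(ȳ) = 0.86131218·142.3/2989 = 0.04100526.
Var(Ŷ) = 21552² · 0.04100526 = 1.904648 × 10^7.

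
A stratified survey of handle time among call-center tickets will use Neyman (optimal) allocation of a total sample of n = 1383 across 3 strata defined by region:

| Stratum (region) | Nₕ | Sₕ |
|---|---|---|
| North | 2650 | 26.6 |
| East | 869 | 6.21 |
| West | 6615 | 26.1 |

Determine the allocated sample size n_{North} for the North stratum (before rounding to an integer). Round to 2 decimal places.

Neyman allocation: nₕ = n·NₕSₕ / Σⱼ NⱼSⱼ.
Σ NⱼSⱼ = 2650·26.6 + 869·6.21 + 6615·26.1 = 248537.99.
n_{North} = 1383·2650·26.6 / 248537.99 = 392.24.

392.24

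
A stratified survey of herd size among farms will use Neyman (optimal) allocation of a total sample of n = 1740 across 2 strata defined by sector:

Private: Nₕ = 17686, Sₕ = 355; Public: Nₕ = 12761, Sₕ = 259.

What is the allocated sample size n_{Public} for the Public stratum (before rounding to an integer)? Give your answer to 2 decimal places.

Neyman allocation: nₕ = n·NₕSₕ / Σⱼ NⱼSⱼ.
Σ NⱼSⱼ = 17686·355 + 12761·259 = 9.583629 × 10^6.
n_{Public} = 1740·12761·259 / (9.583629 × 10^6) = 600.07.

600.07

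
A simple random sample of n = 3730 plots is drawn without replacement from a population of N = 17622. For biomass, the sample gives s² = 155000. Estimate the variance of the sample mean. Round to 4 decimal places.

32.7591

Under SRS without replacement, Var(ȳ) = (1 − f)·s²/n with f = n/N = 3730/17622 = 0.21166723.
Var(ȳ) = (1 − 0.21166723)·155000/3730 = 0.78833277·41.55496 = 32.759136.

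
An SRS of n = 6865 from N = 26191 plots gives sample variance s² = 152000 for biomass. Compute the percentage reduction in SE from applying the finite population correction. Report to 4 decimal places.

14.0996

f = n/N = 6865/26191 = 0.26211294.
SE_no-fpc = √(s²/n) = 4.7054539; SE_fpc = √((1−f)s²/n) = 4.0420015.
Ratio = √(1−f) = 0.85900353. Reduction = 100·(1 − 0.85900353) = 14.0996%.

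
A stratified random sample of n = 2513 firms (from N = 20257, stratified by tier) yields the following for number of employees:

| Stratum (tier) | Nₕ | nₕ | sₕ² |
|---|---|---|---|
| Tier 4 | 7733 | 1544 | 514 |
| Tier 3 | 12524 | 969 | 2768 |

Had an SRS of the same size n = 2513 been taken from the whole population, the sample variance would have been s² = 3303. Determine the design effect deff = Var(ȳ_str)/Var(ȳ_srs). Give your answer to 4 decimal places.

Var(ȳ_str) = Σ Wₕ²(1−fₕ)sₕ²/nₕ with Wₕ = Nₕ/20257:
  Tier 4: (7733/20257)²·(1−1544/7733)·514/1544 = 0.03882702
  Tier 3: (12524/20257)²·(1−969/12524)·2768/969 = 1.0074072
  → Var(ȳ_str) = 1.0462342.
Var(ȳ_srs) = (1 − 2513/20257)·3303/2513 = 1.1513106.
deff = 1.0462342 / 1.1513106 = 0.9087.

0.9087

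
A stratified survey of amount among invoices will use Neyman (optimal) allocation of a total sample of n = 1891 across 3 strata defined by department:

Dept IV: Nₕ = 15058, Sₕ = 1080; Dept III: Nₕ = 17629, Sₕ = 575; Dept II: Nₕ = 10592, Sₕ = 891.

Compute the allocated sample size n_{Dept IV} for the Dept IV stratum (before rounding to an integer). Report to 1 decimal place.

Neyman allocation: nₕ = n·NₕSₕ / Σⱼ NⱼSⱼ.
Σ NⱼSⱼ = 15058·1080 + 17629·575 + 10592·891 = 3.5836787 × 10^7.
n_{Dept IV} = 1891·15058·1080 / (3.5836787 × 10^7) = 858.1.

858.1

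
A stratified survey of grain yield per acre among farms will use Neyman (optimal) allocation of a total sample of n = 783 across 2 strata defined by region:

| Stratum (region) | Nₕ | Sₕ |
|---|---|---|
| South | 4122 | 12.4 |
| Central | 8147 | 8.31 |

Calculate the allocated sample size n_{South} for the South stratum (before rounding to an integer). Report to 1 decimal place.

336.8

Neyman allocation: nₕ = n·NₕSₕ / Σⱼ NⱼSⱼ.
Σ NⱼSⱼ = 4122·12.4 + 8147·8.31 = 118814.37.
n_{South} = 783·4122·12.4 / 118814.37 = 336.8.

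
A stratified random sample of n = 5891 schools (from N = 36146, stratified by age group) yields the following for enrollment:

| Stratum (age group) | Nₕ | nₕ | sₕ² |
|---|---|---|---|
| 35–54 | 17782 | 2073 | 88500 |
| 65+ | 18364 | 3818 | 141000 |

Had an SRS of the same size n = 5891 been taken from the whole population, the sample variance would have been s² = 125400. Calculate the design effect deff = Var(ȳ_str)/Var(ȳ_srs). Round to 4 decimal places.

0.9360

Var(ȳ_str) = Σ Wₕ²(1−fₕ)sₕ²/nₕ with Wₕ = Nₕ/36146:
  35–54: (17782/36146)²·(1−2073/17782)·88500/2073 = 9.1275165
  65+: (18364/36146)²·(1−3818/18364)·141000/3818 = 7.5504627
  → Var(ȳ_str) = 16.677979.
Var(ȳ_srs) = (1 − 5891/36146)·125400/5891 = 17.817445.
deff = 16.677979 / 17.817445 = 0.9360.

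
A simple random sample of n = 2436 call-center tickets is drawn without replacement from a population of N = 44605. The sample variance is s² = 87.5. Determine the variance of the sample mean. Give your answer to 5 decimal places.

Under SRS without replacement, Var(ȳ) = (1 − f)·s²/n with f = n/N = 2436/44605 = 0.05461271.
Var(ȳ) = (1 − 0.05461271)·87.5/2436 = 0.94538729·0.03591954 = 0.033957877.

0.03396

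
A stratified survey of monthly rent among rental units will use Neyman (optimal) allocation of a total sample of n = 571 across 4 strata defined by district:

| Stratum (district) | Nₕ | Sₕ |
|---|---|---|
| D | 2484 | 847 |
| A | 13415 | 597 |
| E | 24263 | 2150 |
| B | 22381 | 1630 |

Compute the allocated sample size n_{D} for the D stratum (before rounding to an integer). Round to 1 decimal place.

Neyman allocation: nₕ = n·NₕSₕ / Σⱼ NⱼSⱼ.
Σ NⱼSⱼ = 2484·847 + 13415·597 + 24263·2150 + 22381·1630 = 9.8759183 × 10^7.
n_{D} = 571·2484·847 / (9.8759183 × 10^7) = 12.2.

12.2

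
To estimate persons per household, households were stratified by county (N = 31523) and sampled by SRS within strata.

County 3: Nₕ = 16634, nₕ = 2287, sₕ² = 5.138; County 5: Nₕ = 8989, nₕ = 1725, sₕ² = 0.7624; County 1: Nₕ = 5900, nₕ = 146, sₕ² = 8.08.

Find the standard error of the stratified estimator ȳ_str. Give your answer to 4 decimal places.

Var(ȳ_str) = Σₕ Wₕ²(1 − fₕ)sₕ²/nₕ with Wₕ = Nₕ/N, N = 31523.
County 3: Wₕ = 0.52767820; term = 0.52767820²·(1 − 0.13748948)·5.138/2287 = 5.395487 × 10^-4.
County 5: Wₕ = 0.28515687; term = 0.28515687²·(1 − 0.19190121)·0.7624/1725 = 2.904196 × 10^-5.
County 1: Wₕ = 0.18716493; term = 0.18716493²·(1 − 0.02474576)·8.08/146 = 0.0018907116.
Sum = 0.0024593023.
SE = √(0.0024593023) = 0.0496.

0.0496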